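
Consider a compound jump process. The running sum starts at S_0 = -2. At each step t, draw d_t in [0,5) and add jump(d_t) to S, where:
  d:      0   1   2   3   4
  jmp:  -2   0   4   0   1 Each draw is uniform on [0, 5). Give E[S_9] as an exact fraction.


Outcome values over d=0..4: [-2, 0, 4, 0, 1]
Σy = 3, Σy² = 21, M = 5
μ = 3/5 = 3/5,  σ² = 21/5 − (3/5)² = 96/25
E[S_9] = -2 + 9·(3/5) = 17/5

17/5


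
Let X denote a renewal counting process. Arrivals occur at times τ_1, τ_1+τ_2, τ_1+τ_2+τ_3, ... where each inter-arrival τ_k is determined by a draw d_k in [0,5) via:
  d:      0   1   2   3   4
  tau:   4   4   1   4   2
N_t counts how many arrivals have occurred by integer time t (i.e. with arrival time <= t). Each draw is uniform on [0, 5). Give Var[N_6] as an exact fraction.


126235864/244140625

Inter-arrival values over d=0..4: [4, 4, 1, 4, 2]
Each d has probability 1/5, so the pmf of τ is: f(1) = 1/5, f(2) = 1/5, f(4) = 3/5
Let p_n(j) = P(N_n = j), with p_0 = [1]. Condition on τ_1: p_n(0) = P(τ > n), and for j >= 1, p_n(j) = Σ_{k<=n} f(k)·p_{n−k}(j−1)
p_1 = [4/5, 1/5]  (j = 0..1)
p_2 = [3/5, 9/25, 1/25]  (j = 0..2)
p_3 = [3/5, 7/25, 14/125, 1/125]  (j = 0..3)
p_4 = [0, 21/25, 16/125, 19/625, 1/625]  (j = 0..4)
p_5 = [0, 3/5, 43/125, 6/125, 24/3125, 1/3125]  (j = 0..5)
p_6 = [0, 9/25, 63/125, 74/625, 49/3125, 29/15625, 1/15625]  (j = 0..6)
E[N_6] = Σ j·p_6(j) = 28056/15625;  E[N_6²] = Σ j²·p_6(j) = 58456/15625
Var[N_6] = 58456/15625 − (28056/15625)² = 126235864/244140625


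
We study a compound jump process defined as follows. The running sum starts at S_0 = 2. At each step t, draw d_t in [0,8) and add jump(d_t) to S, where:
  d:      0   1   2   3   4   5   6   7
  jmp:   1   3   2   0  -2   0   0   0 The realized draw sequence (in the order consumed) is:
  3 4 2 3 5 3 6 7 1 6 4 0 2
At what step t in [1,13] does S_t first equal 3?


t=0: S=2, d=3, jump=0, S_1=2
t=1: S=2, d=4, jump=-2, S_2=0
t=2: S=0, d=2, jump=2, S_3=2
t=3: S=2, d=3, jump=0, S_4=2
t=4: S=2, d=5, jump=0, S_5=2
t=5: S=2, d=3, jump=0, S_6=2
t=6: S=2, d=6, jump=0, S_7=2
t=7: S=2, d=7, jump=0, S_8=2
t=8: S=2, d=1, jump=3, S_9=5
t=9: S=5, d=6, jump=0, S_10=5
t=10: S=5, d=4, jump=-2, S_11=3
t=11: S=3, d=0, jump=1, S_12=4
t=12: S=4, d=2, jump=2, S_13=6

11


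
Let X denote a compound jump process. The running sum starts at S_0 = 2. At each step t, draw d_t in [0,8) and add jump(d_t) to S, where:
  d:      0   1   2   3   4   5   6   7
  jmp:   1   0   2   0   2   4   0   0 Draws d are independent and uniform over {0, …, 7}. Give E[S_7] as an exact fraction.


79/8

Outcome values over d=0..7: [1, 0, 2, 0, 2, 4, 0, 0]
Σy = 9, Σy² = 25, M = 8
μ = 9/8 = 9/8,  σ² = 25/8 − (9/8)² = 119/64
E[S_7] = 2 + 7·(9/8) = 79/8


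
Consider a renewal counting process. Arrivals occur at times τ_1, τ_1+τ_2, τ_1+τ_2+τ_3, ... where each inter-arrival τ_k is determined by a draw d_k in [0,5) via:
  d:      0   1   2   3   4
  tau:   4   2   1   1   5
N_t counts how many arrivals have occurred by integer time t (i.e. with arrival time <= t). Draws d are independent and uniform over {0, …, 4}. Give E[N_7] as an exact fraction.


203333/78125

Inter-arrival values over d=0..4: [4, 2, 1, 1, 5]
Each d has probability 1/5, so the pmf of τ is: f(1) = 2/5, f(2) = 1/5, f(4) = 1/5, f(5) = 1/5
Renewal equation for m(n) = E[N_n]: condition on τ_1 = k (if k <= n, one arrival plus a fresh copy on the remaining n−k steps): m(n) = F(n) + Σ_{k<=n} f(k)·m(n−k), where F(n) = P(τ <= n) and m(0) = 0
m(1) = F(1) = 2/5
m(2) = F(2) + f(1)·m(1) = 3/5 + 2/5·2/5 = 19/25
m(3) = F(3) + f(1)·m(2) + f(2)·m(1) = 3/5 + 2/5·19/25 + 1/5·2/5 = 123/125
m(4) = F(4) + f(1)·m(3) + f(2)·m(2) = 4/5 + 2/5·123/125 + 1/5·19/25 = 841/625
m(5) = F(5) + f(1)·m(4) + f(2)·m(3) + f(4)·m(1) = 1 + 2/5·841/625 + 1/5·123/125 + 1/5·2/5 = 5672/3125
m(6) = F(6) + f(1)·m(5) + f(2)·m(4) + f(4)·m(2) + f(5)·m(1) = 1 + 2/5·5672/3125 + 1/5·841/625 + 1/5·19/25 + 1/5·2/5 = 34799/15625
m(7) = F(7) + f(1)·m(6) + f(2)·m(5) + f(4)·m(3) + f(5)·m(2) = 1 + 2/5·34799/15625 + 1/5·5672/3125 + 1/5·123/125 + 1/5·19/25 = 203333/78125
E[N_7] = m(7) = 203333/78125


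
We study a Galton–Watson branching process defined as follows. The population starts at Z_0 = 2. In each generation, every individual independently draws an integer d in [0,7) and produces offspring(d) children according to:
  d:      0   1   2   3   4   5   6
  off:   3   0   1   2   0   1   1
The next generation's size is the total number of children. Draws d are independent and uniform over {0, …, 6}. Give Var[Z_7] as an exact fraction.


Outcome values over d=0..6: [3, 0, 1, 2, 0, 1, 1]
Σy = 8, Σy² = 16, M = 7
μ = 8/7 = 8/7,  σ² = 16/7 − (8/7)² = 48/49
V_0 = 0, E_0 = 2
V_1 = 48/49·E_0 + (8/7)²·V_0 = 96/49;  E_1 = 16/7
V_2 = 48/49·E_1 + (8/7)²·V_1 = 11520/2401;  E_2 = 128/49
V_3 = 48/49·E_2 + (8/7)²·V_2 = 1038336/117649;  E_3 = 1024/343
V_4 = 48/49·E_3 + (8/7)²·V_3 = 83312640/5764801;  E_4 = 8192/2401
V_5 = 48/49·E_4 + (8/7)²·V_4 = 6276120576/282475249;  E_5 = 65536/16807
V_6 = 48/49·E_5 + (8/7)²·V_5 = 454541967360/13841287201;  E_6 = 524288/117649
V_7 = 48/49·E_6 + (8/7)²·V_6 = 32051419938816/678223072849;  E_7 = 4194304/823543

32051419938816/678223072849


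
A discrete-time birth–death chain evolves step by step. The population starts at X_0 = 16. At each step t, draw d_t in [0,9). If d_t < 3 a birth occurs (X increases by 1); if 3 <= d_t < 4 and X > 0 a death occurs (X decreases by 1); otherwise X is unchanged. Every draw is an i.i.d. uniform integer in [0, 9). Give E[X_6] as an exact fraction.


52/3

X can drop by at most 1 per step and X_0 = 16 > T = 6, so X_t >= 16 − t >= 10 > 0 for every t <= 6: the floor at 0 (the 'and X > 0' condition) never binds. Hence X_6 = X_0 + Σ_{t<6} Y_t with i.i.d. increments Y_t = y(d_t) ∈ {+1, −1, 0}.
Outcome values over d=0..8: [1, 1, 1, -1, 0, 0, 0, 0, 0]
Σy = 2, Σy² = 4, M = 9
μ = 2/9 = 2/9,  σ² = 4/9 − (2/9)² = 32/81
E[X_6] = 16 + 6·(2/9) = 52/3


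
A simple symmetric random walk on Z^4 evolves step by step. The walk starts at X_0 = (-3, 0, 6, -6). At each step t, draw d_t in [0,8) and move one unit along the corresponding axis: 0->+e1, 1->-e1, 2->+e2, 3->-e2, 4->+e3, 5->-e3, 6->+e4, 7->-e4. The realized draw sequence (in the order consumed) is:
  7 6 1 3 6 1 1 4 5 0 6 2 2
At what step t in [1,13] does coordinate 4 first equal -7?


1

t=0: X=(-3, 0, 6, -6), d=7 → -e4, X_1=(-3, 0, 6, -7)
t=1: X=(-3, 0, 6, -7), d=6 → +e4, X_2=(-3, 0, 6, -6)
t=2: X=(-3, 0, 6, -6), d=1 → -e1, X_3=(-4, 0, 6, -6)
t=3: X=(-4, 0, 6, -6), d=3 → -e2, X_4=(-4, -1, 6, -6)
t=4: X=(-4, -1, 6, -6), d=6 → +e4, X_5=(-4, -1, 6, -5)
t=5: X=(-4, -1, 6, -5), d=1 → -e1, X_6=(-5, -1, 6, -5)
t=6: X=(-5, -1, 6, -5), d=1 → -e1, X_7=(-6, -1, 6, -5)
t=7: X=(-6, -1, 6, -5), d=4 → +e3, X_8=(-6, -1, 7, -5)
t=8: X=(-6, -1, 7, -5), d=5 → -e3, X_9=(-6, -1, 6, -5)
t=9: X=(-6, -1, 6, -5), d=0 → +e1, X_10=(-5, -1, 6, -5)
t=10: X=(-5, -1, 6, -5), d=6 → +e4, X_11=(-5, -1, 6, -4)
t=11: X=(-5, -1, 6, -4), d=2 → +e2, X_12=(-5, 0, 6, -4)
t=12: X=(-5, 0, 6, -4), d=2 → +e2, X_13=(-5, 1, 6, -4)


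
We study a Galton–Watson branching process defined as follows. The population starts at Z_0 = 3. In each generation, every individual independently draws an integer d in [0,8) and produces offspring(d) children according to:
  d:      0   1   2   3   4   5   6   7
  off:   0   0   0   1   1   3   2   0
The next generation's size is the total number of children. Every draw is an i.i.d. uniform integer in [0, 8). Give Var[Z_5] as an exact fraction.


8162662893/1073741824

Outcome values over d=0..7: [0, 0, 0, 1, 1, 3, 2, 0]
Σy = 7, Σy² = 15, M = 8
μ = 7/8 = 7/8,  σ² = 15/8 − (7/8)² = 71/64
V_0 = 0, E_0 = 3
V_1 = 71/64·E_0 + (7/8)²·V_0 = 213/64;  E_1 = 21/8
V_2 = 71/64·E_1 + (7/8)²·V_1 = 22365/4096;  E_2 = 147/64
V_3 = 71/64·E_2 + (7/8)²·V_2 = 1763853/262144;  E_3 = 1029/512
V_4 = 71/64·E_3 + (7/8)²·V_3 = 123835005/16777216;  E_4 = 7203/4096
V_5 = 71/64·E_4 + (7/8)²·V_4 = 8162662893/1073741824;  E_5 = 50421/32768


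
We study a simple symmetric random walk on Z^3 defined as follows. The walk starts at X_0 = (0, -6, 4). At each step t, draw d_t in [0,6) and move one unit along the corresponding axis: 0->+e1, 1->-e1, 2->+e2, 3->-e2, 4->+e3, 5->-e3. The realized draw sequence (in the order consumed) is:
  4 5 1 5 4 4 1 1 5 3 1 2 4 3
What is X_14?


t=0: X=(0, -6, 4), d=4 → +e3, X_1=(0, -6, 5)
t=1: X=(0, -6, 5), d=5 → -e3, X_2=(0, -6, 4)
t=2: X=(0, -6, 4), d=1 → -e1, X_3=(-1, -6, 4)
t=3: X=(-1, -6, 4), d=5 → -e3, X_4=(-1, -6, 3)
t=4: X=(-1, -6, 3), d=4 → +e3, X_5=(-1, -6, 4)
t=5: X=(-1, -6, 4), d=4 → +e3, X_6=(-1, -6, 5)
t=6: X=(-1, -6, 5), d=1 → -e1, X_7=(-2, -6, 5)
t=7: X=(-2, -6, 5), d=1 → -e1, X_8=(-3, -6, 5)
t=8: X=(-3, -6, 5), d=5 → -e3, X_9=(-3, -6, 4)
t=9: X=(-3, -6, 4), d=3 → -e2, X_10=(-3, -7, 4)
t=10: X=(-3, -7, 4), d=1 → -e1, X_11=(-4, -7, 4)
t=11: X=(-4, -7, 4), d=2 → +e2, X_12=(-4, -6, 4)
t=12: X=(-4, -6, 4), d=4 → +e3, X_13=(-4, -6, 5)
t=13: X=(-4, -6, 5), d=3 → -e2, X_14=(-4, -7, 5)

(-4, -7, 5)


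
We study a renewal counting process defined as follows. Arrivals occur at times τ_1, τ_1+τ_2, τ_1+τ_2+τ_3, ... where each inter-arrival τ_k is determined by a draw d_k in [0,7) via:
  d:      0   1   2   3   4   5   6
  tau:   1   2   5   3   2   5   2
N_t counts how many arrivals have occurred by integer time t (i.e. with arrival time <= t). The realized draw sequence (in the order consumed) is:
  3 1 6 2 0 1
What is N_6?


2

draw d_1=3: τ_1=3, arrival time A_1=3
draw d_2=1: τ_2=2, arrival time A_2=5
draw d_3=6: τ_3=2, arrival time A_3=7
draw d_4=2: τ_4=5, arrival time A_4=12
draw d_5=0: τ_5=1, arrival time A_5=13
draw d_6=1: τ_6=2, arrival time A_6=15
N_t over t=0..6: 0:0 1:0 2:0 3:1 4:1 5:2 6:2


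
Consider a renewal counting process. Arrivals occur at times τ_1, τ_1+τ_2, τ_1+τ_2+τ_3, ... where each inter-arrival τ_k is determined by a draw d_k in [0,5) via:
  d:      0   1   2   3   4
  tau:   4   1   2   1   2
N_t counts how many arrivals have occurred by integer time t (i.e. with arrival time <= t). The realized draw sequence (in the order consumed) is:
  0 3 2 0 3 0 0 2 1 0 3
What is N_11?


draw d_1=0: τ_1=4, arrival time A_1=4
draw d_2=3: τ_2=1, arrival time A_2=5
draw d_3=2: τ_3=2, arrival time A_3=7
draw d_4=0: τ_4=4, arrival time A_4=11
draw d_5=3: τ_5=1, arrival time A_5=12
draw d_6=0: τ_6=4, arrival time A_6=16
draw d_7=0: τ_7=4, arrival time A_7=20
draw d_8=2: τ_8=2, arrival time A_8=22
draw d_9=1: τ_9=1, arrival time A_9=23
draw d_10=0: τ_10=4, arrival time A_10=27
draw d_11=3: τ_11=1, arrival time A_11=28
N_t over t=0..11: 0:0 1:0 2:0 3:0 4:1 5:2 6:2 7:3 8:3 9:3 10:3 11:4

4


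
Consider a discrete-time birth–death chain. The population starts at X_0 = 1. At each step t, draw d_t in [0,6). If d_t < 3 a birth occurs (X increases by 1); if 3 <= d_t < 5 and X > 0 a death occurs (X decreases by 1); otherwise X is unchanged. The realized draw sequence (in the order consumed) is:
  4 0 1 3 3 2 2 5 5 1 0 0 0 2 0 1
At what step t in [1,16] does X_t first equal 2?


t=0: X=1, d=4 → death, X_1=0
t=1: X=0, d=0 → birth, X_2=1
t=2: X=1, d=1 → birth, X_3=2
t=3: X=2, d=3 → death, X_4=1
t=4: X=1, d=3 → death, X_5=0
t=5: X=0, d=2 → birth, X_6=1
t=6: X=1, d=2 → birth, X_7=2
t=7: X=2, d=5 → hold, X_8=2
t=8: X=2, d=5 → hold, X_9=2
t=9: X=2, d=1 → birth, X_10=3
t=10: X=3, d=0 → birth, X_11=4
t=11: X=4, d=0 → birth, X_12=5
t=12: X=5, d=0 → birth, X_13=6
t=13: X=6, d=2 → birth, X_14=7
t=14: X=7, d=0 → birth, X_15=8
t=15: X=8, d=1 → birth, X_16=9

3


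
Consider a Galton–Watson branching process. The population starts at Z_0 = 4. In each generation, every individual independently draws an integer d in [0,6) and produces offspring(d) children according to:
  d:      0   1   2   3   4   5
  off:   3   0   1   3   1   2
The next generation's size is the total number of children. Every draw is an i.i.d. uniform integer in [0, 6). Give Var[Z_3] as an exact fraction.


53900/729

Outcome values over d=0..5: [3, 0, 1, 3, 1, 2]
Σy = 10, Σy² = 24, M = 6
μ = 10/6 = 5/3,  σ² = 24/6 − (5/3)² = 11/9
V_0 = 0, E_0 = 4
V_1 = 11/9·E_0 + (5/3)²·V_0 = 44/9;  E_1 = 20/3
V_2 = 11/9·E_1 + (5/3)²·V_1 = 1760/81;  E_2 = 100/9
V_3 = 11/9·E_2 + (5/3)²·V_2 = 53900/729;  E_3 = 500/27


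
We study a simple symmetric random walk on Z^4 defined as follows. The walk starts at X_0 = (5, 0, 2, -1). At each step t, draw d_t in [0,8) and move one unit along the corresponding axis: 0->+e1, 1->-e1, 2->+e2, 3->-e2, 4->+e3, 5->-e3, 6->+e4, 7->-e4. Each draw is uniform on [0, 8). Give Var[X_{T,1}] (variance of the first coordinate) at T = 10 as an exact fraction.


Outcome values over d=0..7: [1, -1, 0, 0, 0, 0, 0, 0]
Σy = 0, Σy² = 2, M = 8
μ = 0/8 = 0,  σ² = 2/8 − (0)² = 1/4
Independent increments: Var[X_10] = 10·σ² = 10·(1/4) = 5/2

5/2


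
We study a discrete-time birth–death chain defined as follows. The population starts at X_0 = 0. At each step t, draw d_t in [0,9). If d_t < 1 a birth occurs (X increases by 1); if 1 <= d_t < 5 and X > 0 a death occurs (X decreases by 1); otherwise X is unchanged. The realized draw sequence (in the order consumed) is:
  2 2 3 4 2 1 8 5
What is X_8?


t=0: X=0, d=2 → hold, X_1=0
t=1: X=0, d=2 → hold, X_2=0
t=2: X=0, d=3 → hold, X_3=0
t=3: X=0, d=4 → hold, X_4=0
t=4: X=0, d=2 → hold, X_5=0
t=5: X=0, d=1 → hold, X_6=0
t=6: X=0, d=8 → hold, X_7=0
t=7: X=0, d=5 → hold, X_8=0

0


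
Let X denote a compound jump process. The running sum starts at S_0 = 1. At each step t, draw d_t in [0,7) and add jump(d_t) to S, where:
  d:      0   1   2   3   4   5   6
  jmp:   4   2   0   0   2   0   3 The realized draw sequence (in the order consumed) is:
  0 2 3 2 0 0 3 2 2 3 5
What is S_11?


t=0: S=1, d=0, jump=4, S_1=5
t=1: S=5, d=2, jump=0, S_2=5
t=2: S=5, d=3, jump=0, S_3=5
t=3: S=5, d=2, jump=0, S_4=5
t=4: S=5, d=0, jump=4, S_5=9
t=5: S=9, d=0, jump=4, S_6=13
t=6: S=13, d=3, jump=0, S_7=13
t=7: S=13, d=2, jump=0, S_8=13
t=8: S=13, d=2, jump=0, S_9=13
t=9: S=13, d=3, jump=0, S_10=13
t=10: S=13, d=5, jump=0, S_11=13

13


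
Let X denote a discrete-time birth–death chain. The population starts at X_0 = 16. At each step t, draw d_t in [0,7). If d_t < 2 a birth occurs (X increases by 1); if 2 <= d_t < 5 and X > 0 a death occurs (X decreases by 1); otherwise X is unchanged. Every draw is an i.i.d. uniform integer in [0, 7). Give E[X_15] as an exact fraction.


97/7

X can drop by at most 1 per step and X_0 = 16 > T = 15, so X_t >= 16 − t >= 1 > 0 for every t <= 15: the floor at 0 (the 'and X > 0' condition) never binds. Hence X_15 = X_0 + Σ_{t<15} Y_t with i.i.d. increments Y_t = y(d_t) ∈ {+1, −1, 0}.
Outcome values over d=0..6: [1, 1, -1, -1, -1, 0, 0]
Σy = -1, Σy² = 5, M = 7
μ = -1/7 = -1/7,  σ² = 5/7 − (-1/7)² = 34/49
E[X_15] = 16 + 15·(-1/7) = 97/7


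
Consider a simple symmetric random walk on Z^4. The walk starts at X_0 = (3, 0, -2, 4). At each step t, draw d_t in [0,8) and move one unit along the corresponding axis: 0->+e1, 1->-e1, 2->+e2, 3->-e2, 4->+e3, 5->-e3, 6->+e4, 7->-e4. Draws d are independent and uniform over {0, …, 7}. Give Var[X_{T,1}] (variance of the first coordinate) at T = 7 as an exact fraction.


7/4

Outcome values over d=0..7: [1, -1, 0, 0, 0, 0, 0, 0]
Σy = 0, Σy² = 2, M = 8
μ = 0/8 = 0,  σ² = 2/8 − (0)² = 1/4
Independent increments: Var[X_7] = 7·σ² = 7·(1/4) = 7/4


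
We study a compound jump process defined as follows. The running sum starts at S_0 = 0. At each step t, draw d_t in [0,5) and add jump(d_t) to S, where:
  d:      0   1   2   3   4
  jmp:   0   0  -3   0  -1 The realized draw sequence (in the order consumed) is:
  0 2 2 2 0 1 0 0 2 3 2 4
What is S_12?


-16

t=0: S=0, d=0, jump=0, S_1=0
t=1: S=0, d=2, jump=-3, S_2=-3
t=2: S=-3, d=2, jump=-3, S_3=-6
t=3: S=-6, d=2, jump=-3, S_4=-9
t=4: S=-9, d=0, jump=0, S_5=-9
t=5: S=-9, d=1, jump=0, S_6=-9
t=6: S=-9, d=0, jump=0, S_7=-9
t=7: S=-9, d=0, jump=0, S_8=-9
t=8: S=-9, d=2, jump=-3, S_9=-12
t=9: S=-12, d=3, jump=0, S_10=-12
t=10: S=-12, d=2, jump=-3, S_11=-15
t=11: S=-15, d=4, jump=-1, S_12=-16


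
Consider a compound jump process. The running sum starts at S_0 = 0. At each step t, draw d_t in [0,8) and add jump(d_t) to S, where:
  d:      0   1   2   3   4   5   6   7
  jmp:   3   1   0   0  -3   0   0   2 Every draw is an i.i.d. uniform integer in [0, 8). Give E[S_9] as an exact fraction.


Outcome values over d=0..7: [3, 1, 0, 0, -3, 0, 0, 2]
Σy = 3, Σy² = 23, M = 8
μ = 3/8 = 3/8,  σ² = 23/8 − (3/8)² = 175/64
E[S_9] = 0 + 9·(3/8) = 27/8

27/8


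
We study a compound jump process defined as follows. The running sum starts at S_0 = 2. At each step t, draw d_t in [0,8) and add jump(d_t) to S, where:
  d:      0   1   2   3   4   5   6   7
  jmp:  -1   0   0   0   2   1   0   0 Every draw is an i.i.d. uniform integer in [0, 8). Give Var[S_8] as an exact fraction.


Outcome values over d=0..7: [-1, 0, 0, 0, 2, 1, 0, 0]
Σy = 2, Σy² = 6, M = 8
μ = 2/8 = 1/4,  σ² = 6/8 − (1/4)² = 11/16
Independent increments: Var[S_8] = 8·σ² = 8·(11/16) = 11/2

11/2


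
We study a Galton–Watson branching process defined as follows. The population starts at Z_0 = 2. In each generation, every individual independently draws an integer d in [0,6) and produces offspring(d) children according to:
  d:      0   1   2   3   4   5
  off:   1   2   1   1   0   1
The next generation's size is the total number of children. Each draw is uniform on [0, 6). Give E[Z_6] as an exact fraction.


Outcome values over d=0..5: [1, 2, 1, 1, 0, 1]
Σy = 6, Σy² = 8, M = 6
μ = 6/6 = 1,  σ² = 8/6 − (1)² = 1/3
E[Z_0] = 2
E[Z_1] = 1·E[Z_0] = 2
E[Z_2] = 1·E[Z_1] = 2
E[Z_3] = 1·E[Z_2] = 2
E[Z_4] = 1·E[Z_3] = 2
E[Z_5] = 1·E[Z_4] = 2
E[Z_6] = 1·E[Z_5] = 2

2


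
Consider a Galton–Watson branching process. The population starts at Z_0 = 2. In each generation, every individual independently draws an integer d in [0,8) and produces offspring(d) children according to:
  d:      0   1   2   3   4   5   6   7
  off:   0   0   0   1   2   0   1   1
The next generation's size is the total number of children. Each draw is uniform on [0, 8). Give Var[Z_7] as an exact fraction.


Outcome values over d=0..7: [0, 0, 0, 1, 2, 0, 1, 1]
Σy = 5, Σy² = 7, M = 8
μ = 5/8 = 5/8,  σ² = 7/8 − (5/8)² = 31/64
V_0 = 0, E_0 = 2
V_1 = 31/64·E_0 + (5/8)²·V_0 = 31/32;  E_1 = 5/4
V_2 = 31/64·E_1 + (5/8)²·V_1 = 2015/2048;  E_2 = 25/32
V_3 = 31/64·E_2 + (5/8)²·V_2 = 99975/131072;  E_3 = 125/256
V_4 = 31/64·E_3 + (5/8)²·V_3 = 4483375/8388608;  E_4 = 625/2048
V_5 = 31/64·E_4 + (5/8)²·V_4 = 191444375/536870912;  E_5 = 3125/16384
V_6 = 31/64·E_5 + (5/8)²·V_5 = 7960509375/34359738368;  E_6 = 15625/131072
V_7 = 31/64·E_6 + (5/8)²·V_6 = 325988734375/2199023255552;  E_7 = 78125/1048576

325988734375/2199023255552


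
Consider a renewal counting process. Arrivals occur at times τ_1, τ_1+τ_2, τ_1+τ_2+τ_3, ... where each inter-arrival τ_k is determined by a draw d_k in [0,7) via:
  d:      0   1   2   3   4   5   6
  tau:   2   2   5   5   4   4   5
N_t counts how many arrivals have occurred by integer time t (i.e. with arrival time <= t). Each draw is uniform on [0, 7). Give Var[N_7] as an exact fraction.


34880/117649

Inter-arrival values over d=0..6: [2, 2, 5, 5, 4, 4, 5]
Each d has probability 1/7, so the pmf of τ is: f(2) = 2/7, f(4) = 2/7, f(5) = 3/7
Let p_n(j) = P(N_n = j), with p_0 = [1]. Condition on τ_1: p_n(0) = P(τ > n), and for j >= 1, p_n(j) = Σ_{k<=n} f(k)·p_{n−k}(j−1)
p_1 = [1]  (j = 0)
p_2 = [5/7, 2/7]  (j = 0..1)
p_3 = [5/7, 2/7]  (j = 0..1)
p_4 = [3/7, 24/49, 4/49]  (j = 0..2)
p_5 = [0, 45/49, 4/49]  (j = 0..2)
p_6 = [0, 37/49, 76/343, 8/343]  (j = 0..3)
p_7 = [0, 25/49, 160/343, 8/343]  (j = 0..3)
E[N_7] = Σ j·p_7(j) = 519/343;  E[N_7²] = Σ j²·p_7(j) = 887/343
Var[N_7] = 887/343 − (519/343)² = 34880/117649


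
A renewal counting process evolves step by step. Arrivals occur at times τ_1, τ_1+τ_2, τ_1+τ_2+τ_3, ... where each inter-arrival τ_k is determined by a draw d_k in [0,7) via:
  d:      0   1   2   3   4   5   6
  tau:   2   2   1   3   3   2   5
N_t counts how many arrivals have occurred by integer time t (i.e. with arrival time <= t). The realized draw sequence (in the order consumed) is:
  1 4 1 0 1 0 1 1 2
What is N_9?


draw d_1=1: τ_1=2, arrival time A_1=2
draw d_2=4: τ_2=3, arrival time A_2=5
draw d_3=1: τ_3=2, arrival time A_3=7
draw d_4=0: τ_4=2, arrival time A_4=9
draw d_5=1: τ_5=2, arrival time A_5=11
draw d_6=0: τ_6=2, arrival time A_6=13
draw d_7=1: τ_7=2, arrival time A_7=15
draw d_8=1: τ_8=2, arrival time A_8=17
draw d_9=2: τ_9=1, arrival time A_9=18
N_t over t=0..9: 0:0 1:0 2:1 3:1 4:1 5:2 6:2 7:3 8:3 9:4

4


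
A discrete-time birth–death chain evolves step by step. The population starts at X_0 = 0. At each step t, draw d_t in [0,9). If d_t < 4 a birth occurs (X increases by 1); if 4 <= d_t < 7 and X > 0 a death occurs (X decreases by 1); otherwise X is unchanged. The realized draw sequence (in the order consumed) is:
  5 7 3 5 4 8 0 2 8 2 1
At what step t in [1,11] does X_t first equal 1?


3

t=0: X=0, d=5 → hold, X_1=0
t=1: X=0, d=7 → hold, X_2=0
t=2: X=0, d=3 → birth, X_3=1
t=3: X=1, d=5 → death, X_4=0
t=4: X=0, d=4 → hold, X_5=0
t=5: X=0, d=8 → hold, X_6=0
t=6: X=0, d=0 → birth, X_7=1
t=7: X=1, d=2 → birth, X_8=2
t=8: X=2, d=8 → hold, X_9=2
t=9: X=2, d=2 → birth, X_10=3
t=10: X=3, d=1 → birth, X_11=4


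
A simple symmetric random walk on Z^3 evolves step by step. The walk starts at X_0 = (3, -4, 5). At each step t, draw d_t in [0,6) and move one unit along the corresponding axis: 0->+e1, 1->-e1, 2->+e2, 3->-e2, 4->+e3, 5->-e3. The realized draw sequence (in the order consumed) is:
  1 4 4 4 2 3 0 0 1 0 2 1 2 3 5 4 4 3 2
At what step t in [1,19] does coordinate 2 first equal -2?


13

t=0: X=(3, -4, 5), d=1 → -e1, X_1=(2, -4, 5)
t=1: X=(2, -4, 5), d=4 → +e3, X_2=(2, -4, 6)
t=2: X=(2, -4, 6), d=4 → +e3, X_3=(2, -4, 7)
t=3: X=(2, -4, 7), d=4 → +e3, X_4=(2, -4, 8)
t=4: X=(2, -4, 8), d=2 → +e2, X_5=(2, -3, 8)
t=5: X=(2, -3, 8), d=3 → -e2, X_6=(2, -4, 8)
t=6: X=(2, -4, 8), d=0 → +e1, X_7=(3, -4, 8)
t=7: X=(3, -4, 8), d=0 → +e1, X_8=(4, -4, 8)
t=8: X=(4, -4, 8), d=1 → -e1, X_9=(3, -4, 8)
t=9: X=(3, -4, 8), d=0 → +e1, X_10=(4, -4, 8)
t=10: X=(4, -4, 8), d=2 → +e2, X_11=(4, -3, 8)
t=11: X=(4, -3, 8), d=1 → -e1, X_12=(3, -3, 8)
t=12: X=(3, -3, 8), d=2 → +e2, X_13=(3, -2, 8)
t=13: X=(3, -2, 8), d=3 → -e2, X_14=(3, -3, 8)
t=14: X=(3, -3, 8), d=5 → -e3, X_15=(3, -3, 7)
t=15: X=(3, -3, 7), d=4 → +e3, X_16=(3, -3, 8)
t=16: X=(3, -3, 8), d=4 → +e3, X_17=(3, -3, 9)
t=17: X=(3, -3, 9), d=3 → -e2, X_18=(3, -4, 9)
t=18: X=(3, -4, 9), d=2 → +e2, X_19=(3, -3, 9)


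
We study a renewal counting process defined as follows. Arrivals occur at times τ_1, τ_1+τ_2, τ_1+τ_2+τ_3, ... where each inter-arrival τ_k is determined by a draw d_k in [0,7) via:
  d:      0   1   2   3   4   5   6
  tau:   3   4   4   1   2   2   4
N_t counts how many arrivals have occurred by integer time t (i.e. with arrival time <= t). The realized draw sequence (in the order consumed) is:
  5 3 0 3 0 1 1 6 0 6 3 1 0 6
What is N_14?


draw d_1=5: τ_1=2, arrival time A_1=2
draw d_2=3: τ_2=1, arrival time A_2=3
draw d_3=0: τ_3=3, arrival time A_3=6
draw d_4=3: τ_4=1, arrival time A_4=7
draw d_5=0: τ_5=3, arrival time A_5=10
draw d_6=1: τ_6=4, arrival time A_6=14
draw d_7=1: τ_7=4, arrival time A_7=18
draw d_8=6: τ_8=4, arrival time A_8=22
draw d_9=0: τ_9=3, arrival time A_9=25
draw d_10=6: τ_10=4, arrival time A_10=29
draw d_11=3: τ_11=1, arrival time A_11=30
draw d_12=1: τ_12=4, arrival time A_12=34
draw d_13=0: τ_13=3, arrival time A_13=37
draw d_14=6: τ_14=4, arrival time A_14=41
N_t over t=0..14: 0:0 1:0 2:1 3:2 4:2 5:2 6:3 7:4 8:4 9:4 10:5 11:5 12:5 13:5 14:6

6


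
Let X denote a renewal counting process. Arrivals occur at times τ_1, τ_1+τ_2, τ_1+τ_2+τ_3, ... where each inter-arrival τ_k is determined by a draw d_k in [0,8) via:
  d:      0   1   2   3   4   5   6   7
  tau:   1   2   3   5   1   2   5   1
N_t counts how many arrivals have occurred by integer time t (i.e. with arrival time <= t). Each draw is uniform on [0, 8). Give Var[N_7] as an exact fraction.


Inter-arrival values over d=0..7: [1, 2, 3, 5, 1, 2, 5, 1]
Each d has probability 1/8, so the pmf of τ is: f(1) = 3/8, f(2) = 1/4, f(3) = 1/8, f(5) = 1/4
Let p_n(j) = P(N_n = j), with p_0 = [1]. Condition on τ_1: p_n(0) = P(τ > n), and for j >= 1, p_n(j) = Σ_{k<=n} f(k)·p_{n−k}(j−1)
p_1 = [5/8, 3/8]  (j = 0..1)
p_2 = [3/8, 31/64, 9/64]  (j = 0..2)
p_3 = [1/4, 27/64, 141/512, 27/512]  (j = 0..3)
p_4 = [1/4, 17/64, 167/512, 567/4096, 81/4096]  (j = 0..4)
p_5 = [0, 29/64, 17/64, 855/4096, 2133/32768, 243/32768]  (j = 0..5)
p_6 = [0, 1/4, 49/128, 883/4096, 3915/32768, 7695/262144, 729/262144]  (j = 0..6)
p_7 = [0, 1/8, 185/512, 1171/4096, 2463/16384, 16659/262144, 26973/2097152, 2187/2097152]  (j = 0..7)
E[N_7] = Σ j·p_7(j) = 5680883/2097152;  E[N_7²] = Σ j²·p_7(j) = 18143367/2097152
Var[N_7] = 18143367/2097152 − (5680883/2097152)² = 5776966731095/4398046511104

5776966731095/4398046511104


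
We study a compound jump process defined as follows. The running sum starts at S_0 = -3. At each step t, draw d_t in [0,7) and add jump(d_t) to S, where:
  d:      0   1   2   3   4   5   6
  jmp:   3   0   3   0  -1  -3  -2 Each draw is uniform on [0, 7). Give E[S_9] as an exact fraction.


Outcome values over d=0..6: [3, 0, 3, 0, -1, -3, -2]
Σy = 0, Σy² = 32, M = 7
μ = 0/7 = 0,  σ² = 32/7 − (0)² = 32/7
E[S_9] = -3 + 9·(0) = -3

-3


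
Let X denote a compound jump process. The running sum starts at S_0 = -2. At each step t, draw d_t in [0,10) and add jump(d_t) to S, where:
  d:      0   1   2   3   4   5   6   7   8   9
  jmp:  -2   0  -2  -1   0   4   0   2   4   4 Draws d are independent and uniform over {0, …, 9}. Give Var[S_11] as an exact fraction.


5819/100

Outcome values over d=0..9: [-2, 0, -2, -1, 0, 4, 0, 2, 4, 4]
Σy = 9, Σy² = 61, M = 10
μ = 9/10 = 9/10,  σ² = 61/10 − (9/10)² = 529/100
Independent increments: Var[S_11] = 11·σ² = 11·(529/100) = 5819/100


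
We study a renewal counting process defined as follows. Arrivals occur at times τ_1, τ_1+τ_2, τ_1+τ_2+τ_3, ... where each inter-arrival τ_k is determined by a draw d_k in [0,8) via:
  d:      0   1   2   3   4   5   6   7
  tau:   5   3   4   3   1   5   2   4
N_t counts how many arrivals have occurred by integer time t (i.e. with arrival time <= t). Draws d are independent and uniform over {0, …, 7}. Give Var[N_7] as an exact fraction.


2200333668943/4398046511104

Inter-arrival values over d=0..7: [5, 3, 4, 3, 1, 5, 2, 4]
Each d has probability 1/8, so the pmf of τ is: f(1) = 1/8, f(2) = 1/8, f(3) = 1/4, f(4) = 1/4, f(5) = 1/4
Let p_n(j) = P(N_n = j), with p_0 = [1]. Condition on τ_1: p_n(0) = P(τ > n), and for j >= 1, p_n(j) = Σ_{k<=n} f(k)·p_{n−k}(j−1)
p_1 = [7/8, 1/8]  (j = 0..1)
p_2 = [3/4, 15/64, 1/64]  (j = 0..2)
p_3 = [1/2, 29/64, 23/512, 1/512]  (j = 0..3)
p_4 = [1/4, 5/8, 15/128, 31/4096, 1/4096]  (j = 0..4)
p_5 = [0, 3/4, 115/512, 99/4096, 39/32768, 1/32768]  (j = 0..5)
p_6 = [0, 9/16, 3/8, 237/4096, 73/16384, 47/262144, 1/262144]  (j = 0..6)
p_7 = [0, 3/8, 63/128, 489/4096, 207/16384, 201/262144, 55/2097152, 1/2097152]  (j = 0..7)
E[N_7] = Σ j·p_7(j) = 3716281/2097152;  E[N_7²] = Σ j²·p_7(j) = 7634677/2097152
Var[N_7] = 7634677/2097152 − (3716281/2097152)² = 2200333668943/4398046511104


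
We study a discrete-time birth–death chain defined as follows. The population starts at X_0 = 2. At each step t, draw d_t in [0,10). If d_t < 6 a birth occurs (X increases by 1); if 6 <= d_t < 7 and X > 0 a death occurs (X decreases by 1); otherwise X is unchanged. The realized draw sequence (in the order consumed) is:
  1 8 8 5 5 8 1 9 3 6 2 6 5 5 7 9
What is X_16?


8

t=0: X=2, d=1 → birth, X_1=3
t=1: X=3, d=8 → hold, X_2=3
t=2: X=3, d=8 → hold, X_3=3
t=3: X=3, d=5 → birth, X_4=4
t=4: X=4, d=5 → birth, X_5=5
t=5: X=5, d=8 → hold, X_6=5
t=6: X=5, d=1 → birth, X_7=6
t=7: X=6, d=9 → hold, X_8=6
t=8: X=6, d=3 → birth, X_9=7
t=9: X=7, d=6 → death, X_10=6
t=10: X=6, d=2 → birth, X_11=7
t=11: X=7, d=6 → death, X_12=6
t=12: X=6, d=5 → birth, X_13=7
t=13: X=7, d=5 → birth, X_14=8
t=14: X=8, d=7 → hold, X_15=8
t=15: X=8, d=9 → hold, X_16=8


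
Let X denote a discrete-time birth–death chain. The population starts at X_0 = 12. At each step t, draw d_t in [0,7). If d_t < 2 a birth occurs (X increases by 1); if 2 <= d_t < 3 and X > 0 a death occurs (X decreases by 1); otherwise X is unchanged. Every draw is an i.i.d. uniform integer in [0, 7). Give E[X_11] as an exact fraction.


X can drop by at most 1 per step and X_0 = 12 > T = 11, so X_t >= 12 − t >= 1 > 0 for every t <= 11: the floor at 0 (the 'and X > 0' condition) never binds. Hence X_11 = X_0 + Σ_{t<11} Y_t with i.i.d. increments Y_t = y(d_t) ∈ {+1, −1, 0}.
Outcome values over d=0..6: [1, 1, -1, 0, 0, 0, 0]
Σy = 1, Σy² = 3, M = 7
μ = 1/7 = 1/7,  σ² = 3/7 − (1/7)² = 20/49
E[X_11] = 12 + 11·(1/7) = 95/7

95/7


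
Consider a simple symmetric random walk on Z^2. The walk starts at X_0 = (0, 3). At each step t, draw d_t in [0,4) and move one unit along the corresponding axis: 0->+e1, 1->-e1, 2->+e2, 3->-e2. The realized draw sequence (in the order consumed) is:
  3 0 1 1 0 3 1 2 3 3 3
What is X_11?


t=0: X=(0, 3), d=3 → -e2, X_1=(0, 2)
t=1: X=(0, 2), d=0 → +e1, X_2=(1, 2)
t=2: X=(1, 2), d=1 → -e1, X_3=(0, 2)
t=3: X=(0, 2), d=1 → -e1, X_4=(-1, 2)
t=4: X=(-1, 2), d=0 → +e1, X_5=(0, 2)
t=5: X=(0, 2), d=3 → -e2, X_6=(0, 1)
t=6: X=(0, 1), d=1 → -e1, X_7=(-1, 1)
t=7: X=(-1, 1), d=2 → +e2, X_8=(-1, 2)
t=8: X=(-1, 2), d=3 → -e2, X_9=(-1, 1)
t=9: X=(-1, 1), d=3 → -e2, X_10=(-1, 0)
t=10: X=(-1, 0), d=3 → -e2, X_11=(-1, -1)

(-1, -1)


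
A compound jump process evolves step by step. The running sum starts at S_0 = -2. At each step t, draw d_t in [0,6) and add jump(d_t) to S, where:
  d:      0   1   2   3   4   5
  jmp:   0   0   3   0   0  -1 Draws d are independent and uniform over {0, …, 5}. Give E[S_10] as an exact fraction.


Outcome values over d=0..5: [0, 0, 3, 0, 0, -1]
Σy = 2, Σy² = 10, M = 6
μ = 2/6 = 1/3,  σ² = 10/6 − (1/3)² = 14/9
E[S_10] = -2 + 10·(1/3) = 4/3

4/3


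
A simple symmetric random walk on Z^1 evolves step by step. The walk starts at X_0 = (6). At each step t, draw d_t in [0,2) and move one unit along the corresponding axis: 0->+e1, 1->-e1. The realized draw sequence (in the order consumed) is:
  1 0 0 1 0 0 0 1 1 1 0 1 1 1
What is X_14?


(4)

t=0: X=(6), d=1 → -e1, X_1=(5)
t=1: X=(5), d=0 → +e1, X_2=(6)
t=2: X=(6), d=0 → +e1, X_3=(7)
t=3: X=(7), d=1 → -e1, X_4=(6)
t=4: X=(6), d=0 → +e1, X_5=(7)
t=5: X=(7), d=0 → +e1, X_6=(8)
t=6: X=(8), d=0 → +e1, X_7=(9)
t=7: X=(9), d=1 → -e1, X_8=(8)
t=8: X=(8), d=1 → -e1, X_9=(7)
t=9: X=(7), d=1 → -e1, X_10=(6)
t=10: X=(6), d=0 → +e1, X_11=(7)
t=11: X=(7), d=1 → -e1, X_12=(6)
t=12: X=(6), d=1 → -e1, X_13=(5)
t=13: X=(5), d=1 → -e1, X_14=(4)


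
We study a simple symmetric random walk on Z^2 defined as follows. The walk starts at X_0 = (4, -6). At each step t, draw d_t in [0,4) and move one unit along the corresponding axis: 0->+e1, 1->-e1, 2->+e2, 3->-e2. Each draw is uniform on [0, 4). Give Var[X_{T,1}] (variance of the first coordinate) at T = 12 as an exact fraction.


Outcome values over d=0..3: [1, -1, 0, 0]
Σy = 0, Σy² = 2, M = 4
μ = 0/4 = 0,  σ² = 2/4 − (0)² = 1/2
Independent increments: Var[X_12] = 12·σ² = 12·(1/2) = 6

6


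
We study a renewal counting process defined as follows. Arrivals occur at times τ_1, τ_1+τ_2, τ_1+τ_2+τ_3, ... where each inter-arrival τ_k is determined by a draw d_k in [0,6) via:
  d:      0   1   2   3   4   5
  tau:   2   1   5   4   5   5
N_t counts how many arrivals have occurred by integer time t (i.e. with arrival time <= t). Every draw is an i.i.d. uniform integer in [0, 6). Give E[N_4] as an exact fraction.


817/1296

Inter-arrival values over d=0..5: [2, 1, 5, 4, 5, 5]
Each d has probability 1/6, so the pmf of τ is: f(1) = 1/6, f(2) = 1/6, f(4) = 1/6, f(5) = 1/2
Renewal equation for m(n) = E[N_n]: condition on τ_1 = k (if k <= n, one arrival plus a fresh copy on the remaining n−k steps): m(n) = F(n) + Σ_{k<=n} f(k)·m(n−k), where F(n) = P(τ <= n) and m(0) = 0
m(1) = F(1) = 1/6
m(2) = F(2) + f(1)·m(1) = 1/3 + 1/6·1/6 = 13/36
m(3) = F(3) + f(1)·m(2) + f(2)·m(1) = 1/3 + 1/6·13/36 + 1/6·1/6 = 91/216
m(4) = F(4) + f(1)·m(3) + f(2)·m(2) = 1/2 + 1/6·91/216 + 1/6·13/36 = 817/1296
E[N_4] = m(4) = 817/1296


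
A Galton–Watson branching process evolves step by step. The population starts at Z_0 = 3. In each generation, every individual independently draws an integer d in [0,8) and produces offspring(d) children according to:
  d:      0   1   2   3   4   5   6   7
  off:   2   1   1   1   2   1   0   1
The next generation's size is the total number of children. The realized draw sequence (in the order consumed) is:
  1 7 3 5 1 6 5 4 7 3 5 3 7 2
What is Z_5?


3

gen 0: Z_0=3, draws=[1, 7, 3], offspring=[1, 1, 1], Z_1=3
gen 1: Z_1=3, draws=[5, 1, 6], offspring=[1, 1, 0], Z_2=2
gen 2: Z_2=2, draws=[5, 4], offspring=[1, 2], Z_3=3
gen 3: Z_3=3, draws=[7, 3, 5], offspring=[1, 1, 1], Z_4=3
gen 4: Z_4=3, draws=[3, 7, 2], offspring=[1, 1, 1], Z_5=3


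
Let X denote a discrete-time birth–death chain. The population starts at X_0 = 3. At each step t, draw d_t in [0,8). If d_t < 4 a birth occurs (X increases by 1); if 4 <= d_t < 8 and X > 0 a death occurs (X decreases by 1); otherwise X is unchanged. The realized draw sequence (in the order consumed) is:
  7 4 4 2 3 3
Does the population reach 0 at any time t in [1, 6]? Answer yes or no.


yes

t=0: X=3, d=7 → death, X_1=2
t=1: X=2, d=4 → death, X_2=1
t=2: X=1, d=4 → death, X_3=0
t=3: X=0, d=2 → birth, X_4=1
t=4: X=1, d=3 → birth, X_5=2
t=5: X=2, d=3 → birth, X_6=3


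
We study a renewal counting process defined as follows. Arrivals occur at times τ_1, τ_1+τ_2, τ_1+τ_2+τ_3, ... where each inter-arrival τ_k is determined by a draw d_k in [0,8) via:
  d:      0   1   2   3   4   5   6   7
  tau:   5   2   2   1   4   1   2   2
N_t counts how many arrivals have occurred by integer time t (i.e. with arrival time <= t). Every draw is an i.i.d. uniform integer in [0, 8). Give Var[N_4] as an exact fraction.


Inter-arrival values over d=0..7: [5, 2, 2, 1, 4, 1, 2, 2]
Each d has probability 1/8, so the pmf of τ is: f(1) = 1/4, f(2) = 1/2, f(4) = 1/8, f(5) = 1/8
Let p_n(j) = P(N_n = j), with p_0 = [1]. Condition on τ_1: p_n(0) = P(τ > n), and for j >= 1, p_n(j) = Σ_{k<=n} f(k)·p_{n−k}(j−1)
p_1 = [3/4, 1/4]  (j = 0..1)
p_2 = [1/4, 11/16, 1/16]  (j = 0..2)
p_3 = [1/4, 7/16, 19/64, 1/64]  (j = 0..3)
p_4 = [1/8, 5/16, 29/64, 27/256, 1/256]  (j = 0..4)
E[N_4] = Σ j·p_4(j) = 397/256;  E[N_4²] = Σ j²·p_4(j) = 803/256
Var[N_4] = 803/256 − (397/256)² = 47959/65536

47959/65536


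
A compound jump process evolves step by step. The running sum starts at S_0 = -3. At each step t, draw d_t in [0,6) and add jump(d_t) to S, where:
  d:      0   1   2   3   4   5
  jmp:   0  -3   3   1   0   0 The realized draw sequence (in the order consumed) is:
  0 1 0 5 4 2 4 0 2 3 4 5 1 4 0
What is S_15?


-2

t=0: S=-3, d=0, jump=0, S_1=-3
t=1: S=-3, d=1, jump=-3, S_2=-6
t=2: S=-6, d=0, jump=0, S_3=-6
t=3: S=-6, d=5, jump=0, S_4=-6
t=4: S=-6, d=4, jump=0, S_5=-6
t=5: S=-6, d=2, jump=3, S_6=-3
t=6: S=-3, d=4, jump=0, S_7=-3
t=7: S=-3, d=0, jump=0, S_8=-3
t=8: S=-3, d=2, jump=3, S_9=0
t=9: S=0, d=3, jump=1, S_10=1
t=10: S=1, d=4, jump=0, S_11=1
t=11: S=1, d=5, jump=0, S_12=1
t=12: S=1, d=1, jump=-3, S_13=-2
t=13: S=-2, d=4, jump=0, S_14=-2
t=14: S=-2, d=0, jump=0, S_15=-2


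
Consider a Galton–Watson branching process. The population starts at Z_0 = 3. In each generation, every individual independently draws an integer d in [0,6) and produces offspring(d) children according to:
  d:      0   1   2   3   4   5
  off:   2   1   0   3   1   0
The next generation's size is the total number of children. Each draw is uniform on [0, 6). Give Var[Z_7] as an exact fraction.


Outcome values over d=0..5: [2, 1, 0, 3, 1, 0]
Σy = 7, Σy² = 15, M = 6
μ = 7/6 = 7/6,  σ² = 15/6 − (7/6)² = 41/36
V_0 = 0, E_0 = 3
V_1 = 41/36·E_0 + (7/6)²·V_0 = 41/12;  E_1 = 7/2
V_2 = 41/36·E_1 + (7/6)²·V_1 = 3731/432;  E_2 = 49/12
V_3 = 41/36·E_2 + (7/6)²·V_2 = 255143/15552;  E_3 = 343/72
V_4 = 41/36·E_3 + (7/6)²·V_3 = 15539615/559872;  E_4 = 2401/432
V_5 = 41/36·E_4 + (7/6)²·V_4 = 889020671/20155392;  E_5 = 16807/2592
V_6 = 41/36·E_5 + (7/6)²·V_5 = 48920353391/725594112;  E_6 = 117649/15552
V_7 = 41/36·E_6 + (7/6)²·V_6 = 2622147617663/26121388032;  E_7 = 823543/93312

2622147617663/26121388032


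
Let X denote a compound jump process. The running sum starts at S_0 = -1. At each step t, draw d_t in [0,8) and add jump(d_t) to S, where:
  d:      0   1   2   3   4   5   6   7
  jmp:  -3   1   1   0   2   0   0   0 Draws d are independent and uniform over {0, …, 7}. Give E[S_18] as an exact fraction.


Outcome values over d=0..7: [-3, 1, 1, 0, 2, 0, 0, 0]
Σy = 1, Σy² = 15, M = 8
μ = 1/8 = 1/8,  σ² = 15/8 − (1/8)² = 119/64
E[S_18] = -1 + 18·(1/8) = 5/4

5/4


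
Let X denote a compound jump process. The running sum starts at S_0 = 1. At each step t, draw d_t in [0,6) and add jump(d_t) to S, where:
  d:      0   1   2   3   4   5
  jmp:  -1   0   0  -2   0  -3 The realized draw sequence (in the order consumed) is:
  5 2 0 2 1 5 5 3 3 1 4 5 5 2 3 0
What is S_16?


t=0: S=1, d=5, jump=-3, S_1=-2
t=1: S=-2, d=2, jump=0, S_2=-2
t=2: S=-2, d=0, jump=-1, S_3=-3
t=3: S=-3, d=2, jump=0, S_4=-3
t=4: S=-3, d=1, jump=0, S_5=-3
t=5: S=-3, d=5, jump=-3, S_6=-6
t=6: S=-6, d=5, jump=-3, S_7=-9
t=7: S=-9, d=3, jump=-2, S_8=-11
t=8: S=-11, d=3, jump=-2, S_9=-13
t=9: S=-13, d=1, jump=0, S_10=-13
t=10: S=-13, d=4, jump=0, S_11=-13
t=11: S=-13, d=5, jump=-3, S_12=-16
t=12: S=-16, d=5, jump=-3, S_13=-19
t=13: S=-19, d=2, jump=0, S_14=-19
t=14: S=-19, d=3, jump=-2, S_15=-21
t=15: S=-21, d=0, jump=-1, S_16=-22

-22


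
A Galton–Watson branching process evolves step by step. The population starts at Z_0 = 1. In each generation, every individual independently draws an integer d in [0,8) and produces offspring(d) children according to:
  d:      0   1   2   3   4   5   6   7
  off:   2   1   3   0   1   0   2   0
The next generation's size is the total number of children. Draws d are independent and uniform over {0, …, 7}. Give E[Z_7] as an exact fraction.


Outcome values over d=0..7: [2, 1, 3, 0, 1, 0, 2, 0]
Σy = 9, Σy² = 19, M = 8
μ = 9/8 = 9/8,  σ² = 19/8 − (9/8)² = 71/64
E[Z_0] = 1
E[Z_1] = 9/8·E[Z_0] = 9/8
E[Z_2] = 9/8·E[Z_1] = 81/64
E[Z_3] = 9/8·E[Z_2] = 729/512
E[Z_4] = 9/8·E[Z_3] = 6561/4096
E[Z_5] = 9/8·E[Z_4] = 59049/32768
E[Z_6] = 9/8·E[Z_5] = 531441/262144
E[Z_7] = 9/8·E[Z_6] = 4782969/2097152

4782969/2097152


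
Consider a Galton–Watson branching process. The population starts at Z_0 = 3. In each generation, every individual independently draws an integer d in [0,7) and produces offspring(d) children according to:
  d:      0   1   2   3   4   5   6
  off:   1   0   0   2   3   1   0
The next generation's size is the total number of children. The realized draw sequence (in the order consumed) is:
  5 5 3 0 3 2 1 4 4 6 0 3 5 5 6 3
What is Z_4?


gen 0: Z_0=3, draws=[5, 5, 3], offspring=[1, 1, 2], Z_1=4
gen 1: Z_1=4, draws=[0, 3, 2, 1], offspring=[1, 2, 0, 0], Z_2=3
gen 2: Z_2=3, draws=[4, 4, 6], offspring=[3, 3, 0], Z_3=6
gen 3: Z_3=6, draws=[0, 3, 5, 5, 6, 3], offspring=[1, 2, 1, 1, 0, 2], Z_4=7

7


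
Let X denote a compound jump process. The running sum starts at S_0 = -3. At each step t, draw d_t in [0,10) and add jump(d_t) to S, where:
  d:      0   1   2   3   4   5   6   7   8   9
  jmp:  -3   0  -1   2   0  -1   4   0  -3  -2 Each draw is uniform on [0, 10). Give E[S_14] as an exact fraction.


-43/5

Outcome values over d=0..9: [-3, 0, -1, 2, 0, -1, 4, 0, -3, -2]
Σy = -4, Σy² = 44, M = 10
μ = -4/10 = -2/5,  σ² = 44/10 − (-2/5)² = 106/25
E[S_14] = -3 + 14·(-2/5) = -43/5
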